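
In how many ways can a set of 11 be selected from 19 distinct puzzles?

C(19,11) = 19!/(11! x 8!).

Final answer: \binom{19}{11} = 75582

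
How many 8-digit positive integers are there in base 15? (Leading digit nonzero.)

In base 15, the leading digit has 14 choices (1..14); each of the remaining 7 digits has 15 choices.
Total: 14 x 15^7.

Final answer: 2392031250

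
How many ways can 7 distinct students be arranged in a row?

The number of ways to arrange 7 distinct objects is 7!.

Final answer: 7! = 5040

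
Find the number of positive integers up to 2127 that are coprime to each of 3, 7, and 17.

|div by 3|=709, |div by 7|=303, |div by 17|=125.
|div by 3&7|=101, |div by 3&17|=41, |div by 7&17|=17, |div by all|=5.
By inclusion-exclusion, divisible by at least one: 709+303+125-101-41-17+5 = 983.
Not divisible by any: 2127 - 983.

Final answer: 1144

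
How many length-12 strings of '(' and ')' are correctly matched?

This is counted by the nth Catalan number C_n. Here n = 6 (pairs).
C_n = (2n)!/(n!(n+1)!), so C_{6} = 12!/(6! x 7!) = C(12,6)/7 = 924/7.

Final answer: C_{6} = 132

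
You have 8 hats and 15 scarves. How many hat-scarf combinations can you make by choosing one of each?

By the multiplication principle: 8 x 15.

Final answer: 120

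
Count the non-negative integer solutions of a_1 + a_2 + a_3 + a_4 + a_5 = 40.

Stars and bars with 40 stars and 4 bars:
C(40+5-1, 5-1) = C(44,4).

Final answer: C(44,4) = 135751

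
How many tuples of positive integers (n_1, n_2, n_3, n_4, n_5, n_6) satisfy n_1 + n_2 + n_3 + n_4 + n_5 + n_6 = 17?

Substitute n'_i = n_i - 1 (so n'_i >= 0). Then sum n'_i = 17 - 6 = 11.
Stars and bars: C(11+6-1, 6-1) = C(16,5).

Final answer: C(16,5) = 4368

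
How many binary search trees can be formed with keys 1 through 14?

The structures are counted by the Catalan number C_n. Here n = 14.
C_n = C(2n,n)/(n+1), so C_{14} = C(28,14)/15 = 40116600/15.

Final answer: C_{14} = 2674440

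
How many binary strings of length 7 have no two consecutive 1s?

Let a(n) count valid strings. If the last bit is 0 the prefix is any valid string of length n-1; if it is 1 the string must end in 01 with a valid prefix of length n-2. So a(n) = a(n-1) + a(n-2), a(1)=2, a(2)=3.
Building up term by term: a(1)=2, a(2)=3, a(3)=5, a(4)=8, a(5)=13, a(6)=21, a(7)=34.

Final answer: 34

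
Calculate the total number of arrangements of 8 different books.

The number of ways to arrange 8 distinct objects is 8!.

Final answer: 8! = 40320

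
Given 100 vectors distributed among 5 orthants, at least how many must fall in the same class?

By pigeonhole with 100 objects and 5 categories: ceiling(100/5).

Final answer: 20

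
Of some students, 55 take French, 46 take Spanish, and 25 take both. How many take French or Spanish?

|A union B| = |A| + |B| - |A intersect B| = 55 + 46 - 25.

Final answer: 76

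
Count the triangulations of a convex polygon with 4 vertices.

This is a standard Catalan-number count: the answer is C_n. Here n = 4 - 2 = 2.
Using C_0 = 1 and C_(k+1) = C_k x 2(2k+1)/(k+2), build up term by term: C_1=1, C_2=2.

Final answer: C_{2} = 2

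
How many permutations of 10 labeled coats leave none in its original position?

D(n) = (n-1)(D(n-1) + D(n-2)), D(0)=1, D(1)=0.
D(2) = 1 x (0 + 1) = 1
D(3) = 2 x (1 + 0) = 2
D(4) = 3 x (2 + 1) = 9
D(5) = 4 x (9 + 2) = 44
D(6) = 5 x (44 + 9) = 265
D(7) = 6 x (265 + 44) = 1854
D(8) = 7 x (1854 + 265) = 14833
D(9) = 8 x (14833 + 1854) = 133496
D(10) = 9 x (D(9) + D(8)) = 9 x (133496 + 14833)

Final answer: D(10) = 1334961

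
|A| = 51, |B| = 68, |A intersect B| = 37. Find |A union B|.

|A union B| = |A| + |B| - |A intersect B| = 51 + 68 - 37.

Final answer: 82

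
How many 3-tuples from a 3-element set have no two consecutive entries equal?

Let g(n) count such strings. g(1) = 3, and each valid string of length n-1 extends in 2 ways (any symbol but the last), so g(n) = 2 g(n-1).
Total: g(3) = 3 x 2^2.

Final answer: 3 x 2^{2} = 12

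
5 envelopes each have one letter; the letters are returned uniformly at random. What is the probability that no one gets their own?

D(n) = (n-1)(D(n-1) + D(n-2)), D(0)=1, D(1)=0.
Building up: D(2)=1, D(3)=2, D(4)=9, D(5)=44.
Total arrangements: 5! = 120.
Probability = D(5)/5! = 11/30.

Final answer: D(5)/5! = 44/120 = 0.366667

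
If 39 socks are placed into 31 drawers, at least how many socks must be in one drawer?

By the pigeonhole principle: ceiling(39/31).

Final answer: 2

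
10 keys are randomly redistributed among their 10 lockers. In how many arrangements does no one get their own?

D(n) = (n-1)(D(n-1) + D(n-2)), D(0)=1, D(1)=0.
D(2) = 1 x (0 + 1) = 1
D(3) = 2 x (1 + 0) = 2
D(4) = 3 x (2 + 1) = 9
D(5) = 4 x (9 + 2) = 44
D(6) = 5 x (44 + 9) = 265
D(7) = 6 x (265 + 44) = 1854
D(8) = 7 x (1854 + 265) = 14833
D(9) = 8 x (14833 + 1854) = 133496
D(10) = 9 x (D(9) + D(8)) = 9 x (133496 + 14833)

Final answer: D(10) = 1334961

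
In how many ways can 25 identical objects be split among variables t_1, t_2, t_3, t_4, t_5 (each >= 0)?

Stars and bars with 25 stars and 4 bars:
C(25+5-1, 5-1) = C(29,4).

Final answer: C(29,4) = 23751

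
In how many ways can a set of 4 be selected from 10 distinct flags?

C(10,4) = 10!/(4! x 6!).

Final answer: \binom{10}{4} = 210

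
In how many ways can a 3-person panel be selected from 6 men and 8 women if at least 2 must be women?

Sum over valid woman counts:
C(8,2)C(6,1) = 168
C(8,3)C(6,0) = 56
Total: 168 + 56.

Final answer: 224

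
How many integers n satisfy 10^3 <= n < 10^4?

First digit: 9 choices (1-9). Each of the remaining 3 digits: 10 choices.
Total: 9 x 10^3.

Final answer: 9000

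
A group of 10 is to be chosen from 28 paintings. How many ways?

C(28,10) = 28!/(10! x 18!).

Final answer: \binom{28}{10} = 13123110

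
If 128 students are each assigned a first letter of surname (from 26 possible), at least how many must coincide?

There are 26 possible values for first letter of surname. With 128 students and 26 categories, by pigeonhole: ceiling(128/26).

Final answer: 5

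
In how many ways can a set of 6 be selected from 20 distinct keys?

C(20,6) = 20!/(6! x (20-6)!).

Final answer: C(20,6) = 38760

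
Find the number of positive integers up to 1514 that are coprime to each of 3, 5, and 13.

|div by 3|=504, |div by 5|=302, |div by 13|=116.
|div by 3&5|=100, |div by 3&13|=38, |div by 5&13|=23, |div by all|=7.
By inclusion-exclusion, divisible by at least one: 504+302+116-100-38-23+7 = 768.
Not divisible by any: 1514 - 768.

Final answer: 746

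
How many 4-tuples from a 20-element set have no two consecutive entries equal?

First character: 20 choices. Each subsequent: 19 choices (must differ from the previous one).
Total: 20 x 19^3.

Final answer: 20 x 19^{3} = 137180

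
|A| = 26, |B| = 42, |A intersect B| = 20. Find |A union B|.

|A union B| = |A| + |B| - |A intersect B| = 26 + 42 - 20.

Final answer: 48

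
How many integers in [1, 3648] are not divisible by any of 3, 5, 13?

|div by 3|=1216, |div by 5|=729, |div by 13|=280.
|div by 3&5|=243, |div by 3&13|=93, |div by 5&13|=56, |div by all|=18.
By inclusion-exclusion, divisible by at least one: 1216+729+280-243-93-56+18 = 1851.
Not divisible by any: 3648 - 1851.

Final answer: 1797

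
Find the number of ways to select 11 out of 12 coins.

C(12,11) = 12!/(11! x 1!).

Final answer: \binom{12}{11} = 12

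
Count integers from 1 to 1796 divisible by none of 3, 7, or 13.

|div by 3|=598, |div by 7|=256, |div by 13|=138.
|div by 3&7|=85, |div by 3&13|=46, |div by 7&13|=19, |div by all|=6.
By inclusion-exclusion, divisible by at least one: 598+256+138-85-46-19+6 = 848.
Not divisible by any: 1796 - 848.

Final answer: 948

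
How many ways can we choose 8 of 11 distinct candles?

C(11,8) = 11!/(8! x (11-8)!).

Final answer: C(11,8) = 165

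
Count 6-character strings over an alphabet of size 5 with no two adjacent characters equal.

Let g(n) count such strings. g(1) = 5, and each valid string of length n-1 extends in 4 ways (any symbol but the last), so g(n) = 4 g(n-1).
Total: g(6) = 5 x 4^5.

Final answer: 5 x 4^{5} = 5120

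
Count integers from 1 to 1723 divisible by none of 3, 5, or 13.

|div by 3|=574, |div by 5|=344, |div by 13|=132.
|div by 3&5|=114, |div by 3&13|=44, |div by 5&13|=26, |div by all|=8.
By inclusion-exclusion, divisible by at least one: 574+344+132-114-44-26+8 = 874.
Not divisible by any: 1723 - 874.

Final answer: 849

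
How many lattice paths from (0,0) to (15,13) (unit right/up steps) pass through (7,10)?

Paths (0,0)->(7,10): C(17,10) = 19448.
Paths (7,10)->(15,13): C(11,3) = 165.
By multiplication principle: 19448 x 165.

Final answer: 3208920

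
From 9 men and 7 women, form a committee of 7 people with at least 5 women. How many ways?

Sum over valid woman counts:
C(7,5)C(9,2) = 756
C(7,6)C(9,1) = 63
C(7,7)C(9,0) = 1
Total: 756 + 63 + 1.

Final answer: 820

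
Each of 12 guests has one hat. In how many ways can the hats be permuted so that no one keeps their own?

D(n) = (n-1)(D(n-1) + D(n-2)), D(0)=1, D(1)=0.
D(2) = 1 x (0 + 1) = 1
D(3) = 2 x (1 + 0) = 2
D(4) = 3 x (2 + 1) = 9
D(5) = 4 x (9 + 2) = 44
D(6) = 5 x (44 + 9) = 265
D(7) = 6 x (265 + 44) = 1854
D(8) = 7 x (1854 + 265) = 14833
D(9) = 8 x (14833 + 1854) = 133496
D(10) = 9 x (133496 + 14833) = 1334961
D(11) = 10 x (1334961 + 133496) = 14684570
D(12) = 11 x (D(11) + D(10)) = 11 x (14684570 + 1334961)

Final answer: D(12) = 176214841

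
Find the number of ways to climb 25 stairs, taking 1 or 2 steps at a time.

Let f(n) count the ways. The last step is size 1 or 2, so f(n) = f(n-1) + f(n-2) with f(1)=1, f(2)=2.
Building up term by term: f(1)=1, f(2)=2, f(3)=3, f(4)=5, f(5)=8, f(6)=13, f(7)=21, f(8)=34, f(9)=55, f(10)=89, f(11)=144, f(12)=233, f(13)=377, f(14)=610, f(15)=987, f(16)=1597, f(17)=2584, f(18)=4181, f(19)=6765, f(20)=10946, f(21)=17711, f(22)=28657, f(23)=46368, f(24)=75025, f(25)=121393.

Final answer: 121393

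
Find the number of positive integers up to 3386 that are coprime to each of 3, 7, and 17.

|div by 3|=1128, |div by 7|=483, |div by 17|=199.
|div by 3&7|=161, |div by 3&17|=66, |div by 7&17|=28, |div by all|=9.
By inclusion-exclusion, divisible by at least one: 1128+483+199-161-66-28+9 = 1564.
Not divisible by any: 3386 - 1564.

Final answer: 1822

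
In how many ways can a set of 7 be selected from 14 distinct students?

C(14,7) = 14!/(7! x (14-7)!).

Final answer: C(14,7) = 3432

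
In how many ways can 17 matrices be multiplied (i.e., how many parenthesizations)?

This is a standard Catalan-number count: the answer is C_n. Here n = 17 - 1 = 16.
C_n = C(2n,n) - C(2n,n+1), so C_{16} = C(32,16) - C(32,17) = 601080390 - 565722720.

Final answer: C_{16} = 35357670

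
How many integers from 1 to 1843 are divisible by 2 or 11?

Multiples of 2: 921. Multiples of 11: 167. Of both (lcm=22): 83.
By inclusion-exclusion: 921 + 167 - 83.

Final answer: 1005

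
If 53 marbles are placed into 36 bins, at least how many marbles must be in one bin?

By the pigeonhole principle: ceiling(53/36).

Final answer: 2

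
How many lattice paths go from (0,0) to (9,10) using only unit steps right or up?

Each path has 9 right steps and 10 up steps in some order (19 steps total).
Choose which 10 of the 19 steps are up: C(19,10).

Final answer: C(19,10) = 92378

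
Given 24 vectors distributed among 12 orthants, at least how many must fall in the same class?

By pigeonhole with 24 objects and 12 categories: ceiling(24/12).

Final answer: 2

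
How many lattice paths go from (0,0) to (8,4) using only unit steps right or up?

Each path has 8 right steps and 4 up steps in some order (12 steps total).
Choose which 4 of the 12 steps are up: C(12,4).

Final answer: C(12,4) = 495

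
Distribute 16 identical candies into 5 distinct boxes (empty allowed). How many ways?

Stars and bars: C(n+k-1, k-1) = C(20,4).

Final answer: C(20,4) = 4845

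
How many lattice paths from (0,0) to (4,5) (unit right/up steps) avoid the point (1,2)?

Total paths to (4,5): C(9,5) = 126.
Paths through (1,2): C(3,2) x C(6,3) = 60.
Avoiding (1,2): 126 - 60.

Final answer: 66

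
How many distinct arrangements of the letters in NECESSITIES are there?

Letters (C:1, E:3, I:2, N:1, S:3, T:1). Total letters: 11.
Permutations = 11!/(3! x 3! x 2!).

Final answer: 554400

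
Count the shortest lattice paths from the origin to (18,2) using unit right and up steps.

Each path has 18 right steps and 2 up steps in some order (20 steps total).
Choose which 2 of the 20 steps are up: C(20,2).

Final answer: C(20,2) = 190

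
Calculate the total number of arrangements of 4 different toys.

The number of ways to arrange 4 distinct objects is 4!.

Final answer: 4! = 24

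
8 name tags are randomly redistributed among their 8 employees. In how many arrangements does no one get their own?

Use the recurrence D(n) = (n-1)(D(n-1) + D(n-2)) with D(0)=1, D(1)=0.
D(2) = 1 x (0 + 1) = 1
D(3) = 2 x (1 + 0) = 2
D(4) = 3 x (2 + 1) = 9
D(5) = 4 x (9 + 2) = 44
D(6) = 5 x (44 + 9) = 265
D(7) = 6 x (265 + 44) = 1854
D(8) = 7 x (D(7) + D(6)) = 7 x (1854 + 265)

Final answer: D(8) = 14833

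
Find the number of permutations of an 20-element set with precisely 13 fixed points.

Choose which 13 elements are fixed: C(20,13) = 77520.
Derange the remaining 7 using D(j) = (j-1)(D(j-1) + D(j-2)), D(0)=1, D(1)=0: D(2)=1, D(3)=2, D(4)=9, D(5)=44, D(6)=265, D(7)=1854.
Total: 77520 x 1854.

Final answer: C(20,13) D(7) = 143722080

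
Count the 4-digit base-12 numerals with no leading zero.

Leading digit: 11 options (nonzero). Other 3 digit(s): 12 options each.
Total: 11 x 12^3.

Final answer: 19008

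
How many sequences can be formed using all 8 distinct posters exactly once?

The number of ways to arrange 8 distinct objects is 8!.

Final answer: 8! = 40320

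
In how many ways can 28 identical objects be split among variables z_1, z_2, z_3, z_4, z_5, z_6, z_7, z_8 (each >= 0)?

Stars and bars with 28 stars and 7 bars:
C(28+8-1, 8-1) = C(35,7).

Final answer: C(35,7) = 6724520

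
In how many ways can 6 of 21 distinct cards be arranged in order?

P(21,6) = 21!/(21-6)! = 21!/15!.

Final answer: P(21,6) = 39070080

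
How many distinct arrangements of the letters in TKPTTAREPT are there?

Letters (A:1, E:1, K:1, P:2, R:1, T:4). Total letters: 10.
Permutations = 10!/(4! x 2!).

Final answer: 75600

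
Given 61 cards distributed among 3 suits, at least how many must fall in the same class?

By pigeonhole with 61 objects and 3 categories: ceiling(61/3).

Final answer: 21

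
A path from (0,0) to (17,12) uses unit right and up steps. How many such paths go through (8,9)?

Paths (0,0)->(8,9): C(17,9) = 24310.
Paths (8,9)->(17,12): C(12,3) = 220.
By multiplication principle: 24310 x 220.

Final answer: 5348200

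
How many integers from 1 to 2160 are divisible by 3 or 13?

Multiples of 3: 720. Multiples of 13: 166. Of both (lcm=39): 55.
By inclusion-exclusion: 720 + 166 - 55.

Final answer: 831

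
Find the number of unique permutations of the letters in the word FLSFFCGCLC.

Letters (C:3, F:3, G:1, L:2, S:1). Total letters: 10.
Permutations = 10!/(3! x 3! x 2!).

Final answer: 50400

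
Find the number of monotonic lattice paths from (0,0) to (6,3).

Each path has 6 right steps and 3 up steps in some order (9 steps total).
Choose which 3 of the 9 steps are up: C(9,3).

Final answer: C(9,3) = 84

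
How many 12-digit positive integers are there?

These are the integers in [10^11, 10^12), so the count is 10^12 - 10^11 = 9 x 10^11.

Final answer: 900000000000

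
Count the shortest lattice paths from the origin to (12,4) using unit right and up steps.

Each path has 12 right steps and 4 up steps in some order (16 steps total).
Choose which 4 of the 16 steps are up: C(16,4).

Final answer: C(16,4) = 1820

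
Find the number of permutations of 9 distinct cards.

The number of ways to arrange 9 distinct objects is 9!.

Final answer: 9! = 362880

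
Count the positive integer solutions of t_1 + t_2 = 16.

Substitute t'_i = t_i - 1 (so t'_i >= 0). Then sum t'_i = 16 - 2 = 14.
Stars and bars: C(14+2-1, 2-1) = C(15,1).

Final answer: C(15,1) = 15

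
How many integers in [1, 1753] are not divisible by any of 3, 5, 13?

|div by 3|=584, |div by 5|=350, |div by 13|=134.
|div by 3&5|=116, |div by 3&13|=44, |div by 5&13|=26, |div by all|=8.
By inclusion-exclusion, divisible by at least one: 584+350+134-116-44-26+8 = 890.
Not divisible by any: 1753 - 890.

Final answer: 863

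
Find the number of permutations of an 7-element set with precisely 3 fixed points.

Choose which 3 elements are fixed: C(7,3) = 35.
Derange the remaining 4 using D(j) = (j-1)(D(j-1) + D(j-2)), D(0)=1, D(1)=0: D(2)=1, D(3)=2, D(4)=9.
Total: 35 x 9.

Final answer: C(7,3) D(4) = 315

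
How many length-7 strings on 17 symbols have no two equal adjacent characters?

First character: 17 choices. Each subsequent: 16 choices (must differ from the previous one).
Total: 17 x 16^6.

Final answer: 17 x 16^{6} = 285212672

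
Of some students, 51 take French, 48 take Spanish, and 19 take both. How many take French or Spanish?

|A union B| = |A| + |B| - |A intersect B| = 51 + 48 - 19.

Final answer: 80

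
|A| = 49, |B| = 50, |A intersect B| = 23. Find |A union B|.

|A union B| = |A| + |B| - |A intersect B| = 49 + 50 - 23.

Final answer: 76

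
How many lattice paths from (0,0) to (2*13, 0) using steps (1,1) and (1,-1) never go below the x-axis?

Total monotonic paths to (13,13): C(26,13) = 10400600.
Reflecting each bad path at its first crossing gives a bijection with paths to (12,14): C(26,14) = 9657700.
Valid Dyck paths: 10400600 - 9657700.
(Check: C(26,13) - C(26,14) = C(26,13)/14, the Catalan number C_{13}.)

Final answer: C_{13} = 742900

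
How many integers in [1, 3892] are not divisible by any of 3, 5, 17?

|div by 3|=1297, |div by 5|=778, |div by 17|=228.
|div by 3&5|=259, |div by 3&17|=76, |div by 5&17|=45, |div by all|=15.
By inclusion-exclusion, divisible by at least one: 1297+778+228-259-76-45+15 = 1938.
Not divisible by any: 3892 - 1938.

Final answer: 1954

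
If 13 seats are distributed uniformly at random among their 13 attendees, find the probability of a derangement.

Use the recurrence D(n) = (n-1)(D(n-1) + D(n-2)) with D(0)=1, D(1)=0.
Building up: D(2)=1, D(3)=2, D(4)=9, D(5)=44, D(6)=265, D(7)=1854, D(8)=14833, D(9)=133496, D(10)=1334961, D(11)=14684570, D(12)=176214841, D(13)=2290792932.
Total arrangements: 13! = 6227020800.
Probability = D(13)/13! = 63633137/172972800.

Final answer: D(13)/13! = 2290792932/6227020800 = 0.367879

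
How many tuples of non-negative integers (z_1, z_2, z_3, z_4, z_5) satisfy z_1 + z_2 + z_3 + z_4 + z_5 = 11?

Stars and bars with 11 stars and 4 bars:
C(11+5-1, 5-1) = C(15,4).

Final answer: C(15,4) = 1365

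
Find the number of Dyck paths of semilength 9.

Total monotonic paths to (9,9): C(18,9) = 48620.
Reflecting each bad path at its first crossing gives a bijection with paths to (8,10): C(18,10) = 43758.
Valid Dyck paths: 48620 - 43758.
(This is the Catalan number C_{9}.)

Final answer: C_{9} = 4862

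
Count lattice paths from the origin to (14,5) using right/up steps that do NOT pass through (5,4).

Total paths to (14,5): C(19,5) = 11628.
Paths through (5,4): C(9,4) x C(10,1) = 1260.
Avoiding (5,4): 11628 - 1260.

Final answer: 10368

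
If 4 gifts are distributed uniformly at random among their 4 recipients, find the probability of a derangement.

Use the recurrence D(n) = (n-1)(D(n-1) + D(n-2)) with D(0)=1, D(1)=0.
Building up: D(2)=1, D(3)=2, D(4)=9.
Total arrangements: 4! = 24.
Probability = D(4)/4! = 3/8.

Final answer: D(4)/4! = 9/24 = 0.375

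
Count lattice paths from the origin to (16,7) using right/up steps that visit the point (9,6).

Paths (0,0)->(9,6): C(15,6) = 5005.
Paths (9,6)->(16,7): C(8,1) = 8.
By multiplication principle: 5005 x 8.

Final answer: 40040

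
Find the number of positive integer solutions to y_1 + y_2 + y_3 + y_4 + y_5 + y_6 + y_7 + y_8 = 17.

Substitute y'_i = y_i - 1 (so y'_i >= 0). Then sum y'_i = 17 - 8 = 9.
Stars and bars: C(9+8-1, 8-1) = C(16,7).

Final answer: C(16,7) = 11440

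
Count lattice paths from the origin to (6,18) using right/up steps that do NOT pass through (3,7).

Total paths to (6,18): C(24,18) = 134596.
Paths through (3,7): C(10,7) x C(14,11) = 43680.
Avoiding (3,7): 134596 - 43680.

Final answer: 90916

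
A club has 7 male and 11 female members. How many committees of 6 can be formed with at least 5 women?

Sum over valid woman counts:
C(11,5)C(7,1) = 3234
C(11,6)C(7,0) = 462
Total: 3234 + 462.

Final answer: 3696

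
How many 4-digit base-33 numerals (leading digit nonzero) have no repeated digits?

The leading digit has 32 choices (anything but zero); the next has 32 (anything but the first), then 31, and so on, one fewer each time.
Total: 32 x 32 x 31 x 30.

Final answer: 952320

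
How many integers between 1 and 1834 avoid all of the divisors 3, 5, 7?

|div by 3|=611, |div by 5|=366, |div by 7|=262.
|div by 3&5|=122, |div by 3&7|=87, |div by 5&7|=52, |div by all|=17.
By inclusion-exclusion, divisible by at least one: 611+366+262-122-87-52+17 = 995.
Not divisible by any: 1834 - 995.

Final answer: 839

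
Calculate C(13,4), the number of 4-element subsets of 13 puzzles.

C(13,4) = 13!/(4! x (13-4)!).

Final answer: C(13,4) = 715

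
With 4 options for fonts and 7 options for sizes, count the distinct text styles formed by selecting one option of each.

By the multiplication principle: 4 x 7.

Final answer: 28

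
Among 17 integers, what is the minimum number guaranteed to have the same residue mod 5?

There are 5 possible values for residue mod 5. With 17 integers and 5 categories, by pigeonhole: ceiling(17/5).

Final answer: 4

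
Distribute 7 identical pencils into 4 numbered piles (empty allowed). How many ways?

Stars and bars: C(n+k-1, k-1) = C(10,3).

Final answer: C(10,3) = 120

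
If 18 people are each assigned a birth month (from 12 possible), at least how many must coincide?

There are 12 possible values for birth month. With 18 people and 12 categories, by pigeonhole: ceiling(18/12).

Final answer: 2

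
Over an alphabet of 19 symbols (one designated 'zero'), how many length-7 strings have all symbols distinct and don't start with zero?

First digit: 18 (nonzero). Second: 18 (not first). Third: 17, etc.
Total: 18 x 18 x 17 x 16 x 15 x 14 x 13.

Final answer: 240589440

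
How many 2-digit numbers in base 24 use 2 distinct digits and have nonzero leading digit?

First digit: 23 (nonzero). Second: 23 (not first). Third: 22, etc.
Total: 23 x 23.

Final answer: 529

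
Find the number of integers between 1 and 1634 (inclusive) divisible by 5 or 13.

Multiples of 5: 326. Multiples of 13: 125. Of both (lcm=65): 25.
By inclusion-exclusion: 326 + 125 - 25.

Final answer: 426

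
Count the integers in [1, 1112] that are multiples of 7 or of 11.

Multiples of 7: 158. Multiples of 11: 101. Of both (lcm=77): 14.
By inclusion-exclusion: 158 + 101 - 14.

Final answer: 245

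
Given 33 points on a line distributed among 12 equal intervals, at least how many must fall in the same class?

By pigeonhole with 33 objects and 12 categories: ceiling(33/12).

Final answer: 3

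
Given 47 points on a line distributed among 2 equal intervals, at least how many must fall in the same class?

By pigeonhole with 47 objects and 2 categories: ceiling(47/2).

Final answer: 24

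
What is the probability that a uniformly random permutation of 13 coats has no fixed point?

Use the recurrence D(n) = (n-1)(D(n-1) + D(n-2)) with D(0)=1, D(1)=0.
Building up: D(2)=1, D(3)=2, D(4)=9, D(5)=44, D(6)=265, D(7)=1854, D(8)=14833, D(9)=133496, D(10)=1334961, D(11)=14684570, D(12)=176214841, D(13)=2290792932.
Total arrangements: 13! = 6227020800.
Probability = D(13)/13! = 63633137/172972800.

Final answer: D(13)/13! = 2290792932/6227020800 = 0.367879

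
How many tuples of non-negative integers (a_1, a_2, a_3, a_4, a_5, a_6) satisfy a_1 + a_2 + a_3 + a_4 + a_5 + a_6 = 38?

Stars and bars with 38 stars and 5 bars:
C(38+6-1, 6-1) = C(43,5).

Final answer: C(43,5) = 962598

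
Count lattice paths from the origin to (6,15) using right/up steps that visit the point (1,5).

Paths (0,0)->(1,5): C(6,5) = 6.
Paths (1,5)->(6,15): C(15,10) = 3003.
By multiplication principle: 6 x 3003.

Final answer: 18018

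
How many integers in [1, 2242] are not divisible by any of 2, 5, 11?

|div by 2|=1121, |div by 5|=448, |div by 11|=203.
|div by 2&5|=224, |div by 2&11|=101, |div by 5&11|=40, |div by all|=20.
By inclusion-exclusion, divisible by at least one: 1121+448+203-224-101-40+20 = 1427.
Not divisible by any: 2242 - 1427.

Final answer: 815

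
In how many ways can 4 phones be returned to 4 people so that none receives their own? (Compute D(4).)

Use the recurrence D(n) = (n-1)(D(n-1) + D(n-2)) with D(0)=1, D(1)=0.
D(2) = 1 x (0 + 1) = 1
D(3) = 2 x (1 + 0) = 2
D(4) = 3 x (D(3) + D(2)) = 3 x (2 + 1)

Final answer: D(4) = 9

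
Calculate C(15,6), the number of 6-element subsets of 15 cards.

C(15,6) = 15!/(6! x 9!).

Final answer: \binom{15}{6} = 5005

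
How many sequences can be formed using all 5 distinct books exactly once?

The number of ways to arrange 5 distinct objects is 5!.

Final answer: 5! = 120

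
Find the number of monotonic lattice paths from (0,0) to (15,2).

Each path has 15 right steps and 2 up steps in some order (17 steps total).
Choose which 2 of the 17 steps are up: C(17,2).

Final answer: C(17,2) = 136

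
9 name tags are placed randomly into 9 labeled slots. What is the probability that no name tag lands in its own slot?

Use the recurrence D(n) = (n-1)(D(n-1) + D(n-2)) with D(0)=1, D(1)=0.
Building up: D(2)=1, D(3)=2, D(4)=9, D(5)=44, D(6)=265, D(7)=1854, D(8)=14833, D(9)=133496.
Total arrangements: 9! = 362880.
Probability = D(9)/9! = 16687/45360.

Final answer: D(9)/9! = 133496/362880 = 0.367879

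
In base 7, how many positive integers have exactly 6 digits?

Leading digit: 6 options (nonzero). Other 5 digit(s): 7 options each.
Total: 6 x 7^5.

Final answer: 100842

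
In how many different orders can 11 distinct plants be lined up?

The number of ways to arrange 11 distinct objects is 11!.

Final answer: 11! = 39916800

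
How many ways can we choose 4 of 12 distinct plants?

C(12,4) = 12!/(4! x (12-4)!).

Final answer: C(12,4) = 495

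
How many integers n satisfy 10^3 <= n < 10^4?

First digit: 9 choices (1-9). Each of the remaining 3 digits: 10 choices.
Total: 9 x 10^3.

Final answer: 9000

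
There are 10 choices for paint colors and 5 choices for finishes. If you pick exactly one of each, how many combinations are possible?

By the multiplication principle: 10 x 5.

Final answer: 50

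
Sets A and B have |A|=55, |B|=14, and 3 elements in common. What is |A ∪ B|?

|A union B| = |A| + |B| - |A intersect B| = 55 + 14 - 3.

Final answer: 66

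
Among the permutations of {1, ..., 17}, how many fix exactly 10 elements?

Choose which 10 elements are fixed: C(17,10) = 19448.
Derange the remaining 7 using D(j) = (j-1)(D(j-1) + D(j-2)), D(0)=1, D(1)=0: D(2)=1, D(3)=2, D(4)=9, D(5)=44, D(6)=265, D(7)=1854.
Total: 19448 x 1854.

Final answer: C(17,10) D(7) = 36056592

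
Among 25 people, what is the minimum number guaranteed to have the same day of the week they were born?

There are 7 possible values for day of the week they were born. With 25 people and 7 categories, by pigeonhole: ceiling(25/7).

Final answer: 4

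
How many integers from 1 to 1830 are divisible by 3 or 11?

Multiples of 3: 610. Multiples of 11: 166. Of both (lcm=33): 55.
By inclusion-exclusion: 610 + 166 - 55.

Final answer: 721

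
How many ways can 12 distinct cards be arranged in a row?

The number of ways to arrange 12 distinct objects is 12!.

Final answer: 12! = 479001600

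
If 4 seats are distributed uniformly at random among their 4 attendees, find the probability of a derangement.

Use the recurrence D(n) = (n-1)(D(n-1) + D(n-2)) with D(0)=1, D(1)=0.
Building up: D(2)=1, D(3)=2, D(4)=9.
Total arrangements: 4! = 24.
Probability = D(4)/4! = 3/8.

Final answer: D(4)/4! = 9/24 = 0.375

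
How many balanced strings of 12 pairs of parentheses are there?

The structures are counted by the Catalan number C_n. Here n = 12 (pairs).
C_n = C(2n,n)/(n+1), so C_{12} = C(24,12)/13 = 2704156/13.

Final answer: C_{12} = 208012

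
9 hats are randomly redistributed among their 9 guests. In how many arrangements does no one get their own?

D(n) = (n-1)(D(n-1) + D(n-2)), D(0)=1, D(1)=0.
D(2) = 1 x (0 + 1) = 1
D(3) = 2 x (1 + 0) = 2
D(4) = 3 x (2 + 1) = 9
D(5) = 4 x (9 + 2) = 44
D(6) = 5 x (44 + 9) = 265
D(7) = 6 x (265 + 44) = 1854
D(8) = 7 x (1854 + 265) = 14833
D(9) = 8 x (D(8) + D(7)) = 8 x (14833 + 1854)

Final answer: D(9) = 133496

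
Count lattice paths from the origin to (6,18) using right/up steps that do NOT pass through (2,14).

Total paths to (6,18): C(24,18) = 134596.
Paths through (2,14): C(16,14) x C(8,4) = 8400.
Avoiding (2,14): 134596 - 8400.

Final answer: 126196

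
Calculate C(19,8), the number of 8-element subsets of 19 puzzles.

C(19,8) = 19!/(8! x (19-8)!).

Final answer: C(19,8) = 75582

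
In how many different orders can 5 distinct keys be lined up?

The number of ways to arrange 5 distinct objects is 5!.

Final answer: 5! = 120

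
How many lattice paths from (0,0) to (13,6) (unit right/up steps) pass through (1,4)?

Paths (0,0)->(1,4): C(5,4) = 5.
Paths (1,4)->(13,6): C(14,2) = 91.
By multiplication principle: 5 x 91.

Final answer: 455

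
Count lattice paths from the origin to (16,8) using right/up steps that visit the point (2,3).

Paths (0,0)->(2,3): C(5,3) = 10.
Paths (2,3)->(16,8): C(19,5) = 11628.
By multiplication principle: 10 x 11628.

Final answer: 116280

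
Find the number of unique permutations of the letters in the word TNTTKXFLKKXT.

Letters (F:1, K:3, L:1, N:1, T:4, X:2). Total letters: 12.
Permutations = 12!/(4! x 3! x 2!).

Final answer: 1663200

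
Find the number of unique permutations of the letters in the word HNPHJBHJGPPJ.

Letters (B:1, G:1, H:3, J:3, N:1, P:3). Total letters: 12.
Permutations = 12!/(3! x 3! x 3!).

Final answer: 2217600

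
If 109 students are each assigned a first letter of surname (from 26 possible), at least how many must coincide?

There are 26 possible values for first letter of surname. With 109 students and 26 categories, by pigeonhole: ceiling(109/26).

Final answer: 5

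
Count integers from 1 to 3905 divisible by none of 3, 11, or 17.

|div by 3|=1301, |div by 11|=355, |div by 17|=229.
|div by 3&11|=118, |div by 3&17|=76, |div by 11&17|=20, |div by all|=6.
By inclusion-exclusion, divisible by at least one: 1301+355+229-118-76-20+6 = 1677.
Not divisible by any: 3905 - 1677.

Final answer: 2228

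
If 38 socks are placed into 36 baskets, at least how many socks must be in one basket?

By the pigeonhole principle: ceiling(38/36).

Final answer: 2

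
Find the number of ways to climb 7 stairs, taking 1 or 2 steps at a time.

Let f(n) be the number of climbs. Removing the last move (1 or 2 steps) gives f(n) = f(n-1) + f(n-2); base cases f(1)=1, f(2)=2.
Computing successive values: f(1)=1, f(2)=2, f(3)=3, f(4)=5, f(5)=8, f(6)=13, f(7)=21.

Final answer: 21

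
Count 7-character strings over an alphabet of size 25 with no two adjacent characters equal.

Let g(n) count such strings. g(1) = 25, and each valid string of length n-1 extends in 24 ways (any symbol but the last), so g(n) = 24 g(n-1).
Total: g(7) = 25 x 24^6.

Final answer: 25 x 24^{6} = 4777574400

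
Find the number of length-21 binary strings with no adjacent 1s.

Let a(n) count valid strings. If the last bit is 0 the prefix is any valid string of length n-1; if it is 1 the string must end in 01 with a valid prefix of length n-2. So a(n) = a(n-1) + a(n-2), a(1)=2, a(2)=3.
Building up term by term: a(1)=2, a(2)=3, a(3)=5, a(4)=8, a(5)=13, a(6)=21, a(7)=34, a(8)=55, a(9)=89, a(10)=144, a(11)=233, a(12)=377, a(13)=610, a(14)=987, a(15)=1597, a(16)=2584, a(17)=4181, a(18)=6765, a(19)=10946, a(20)=17711, a(21)=28657.

Final answer: 28657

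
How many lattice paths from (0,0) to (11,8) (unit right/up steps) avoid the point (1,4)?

Total paths to (11,8): C(19,8) = 75582.
Paths through (1,4): C(5,4) x C(14,4) = 5005.
Avoiding (1,4): 75582 - 5005.

Final answer: 70577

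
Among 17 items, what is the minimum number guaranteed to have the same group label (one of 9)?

There are 9 possible values for group label (one of 9). With 17 items and 9 categories, by pigeonhole: ceiling(17/9).

Final answer: 2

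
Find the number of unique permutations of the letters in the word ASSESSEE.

Letters (A:1, E:3, S:4). Total letters: 8.
Permutations = 8!/(4! x 3!).

Final answer: 280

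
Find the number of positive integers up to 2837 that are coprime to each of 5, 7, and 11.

|div by 5|=567, |div by 7|=405, |div by 11|=257.
|div by 5&7|=81, |div by 5&11|=51, |div by 7&11|=36, |div by all|=7.
By inclusion-exclusion, divisible by at least one: 567+405+257-81-51-36+7 = 1068.
Not divisible by any: 2837 - 1068.

Final answer: 1769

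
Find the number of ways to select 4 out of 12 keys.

C(12,4) = 12!/(4! x (12-4)!).

Final answer: C(12,4) = 495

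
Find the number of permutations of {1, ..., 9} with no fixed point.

Use the recurrence D(n) = (n-1)(D(n-1) + D(n-2)) with D(0)=1, D(1)=0.
D(2) = 1 x (0 + 1) = 1
D(3) = 2 x (1 + 0) = 2
D(4) = 3 x (2 + 1) = 9
D(5) = 4 x (9 + 2) = 44
D(6) = 5 x (44 + 9) = 265
D(7) = 6 x (265 + 44) = 1854
D(8) = 7 x (1854 + 265) = 14833
D(9) = 8 x (D(8) + D(7)) = 8 x (14833 + 1854)

Final answer: D(9) = 133496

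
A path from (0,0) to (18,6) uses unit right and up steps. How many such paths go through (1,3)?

Paths (0,0)->(1,3): C(4,3) = 4.
Paths (1,3)->(18,6): C(20,3) = 1140.
By multiplication principle: 4 x 1140.

Final answer: 4560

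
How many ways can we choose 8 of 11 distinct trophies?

C(11,8) = 11!/(8! x (11-8)!).

Final answer: C(11,8) = 165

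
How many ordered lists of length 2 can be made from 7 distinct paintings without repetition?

P(7,2) = 7!/(7-2)! = 7!/5!.

Final answer: P(7,2) = 42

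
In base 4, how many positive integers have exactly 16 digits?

In base 4, the leading digit has 3 choices (1..3); each of the remaining 15 digits has 4 choices.
Total: 3 x 4^15.

Final answer: 3221225472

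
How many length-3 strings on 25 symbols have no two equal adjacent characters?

First character: 25 choices. Each subsequent: 24 choices (must differ from the previous one).
Total: 25 x 24^2.

Final answer: 25 x 24^{2} = 14400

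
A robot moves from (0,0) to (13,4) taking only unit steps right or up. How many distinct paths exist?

Each path has 13 right steps and 4 up steps in some order (17 steps total).
Choose which 4 of the 17 steps are up: C(17,4).

Final answer: C(17,4) = 2380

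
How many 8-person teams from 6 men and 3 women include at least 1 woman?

Sum over valid woman counts:
C(3,2)C(6,6) = 3
C(3,3)C(6,5) = 6
Total: 3 + 6.

Final answer: 9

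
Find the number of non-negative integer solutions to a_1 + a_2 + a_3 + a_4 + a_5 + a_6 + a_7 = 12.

Stars and bars with 12 stars and 6 bars:
C(12+7-1, 7-1) = C(18,6).

Final answer: C(18,6) = 18564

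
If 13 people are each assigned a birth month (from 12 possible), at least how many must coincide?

There are 12 possible values for birth month. With 13 people and 12 categories, by pigeonhole: ceiling(13/12).

Final answer: 2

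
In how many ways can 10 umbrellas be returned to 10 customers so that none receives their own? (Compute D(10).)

D(n) = (n-1)(D(n-1) + D(n-2)), D(0)=1, D(1)=0.
D(2) = 1 x (0 + 1) = 1
D(3) = 2 x (1 + 0) = 2
D(4) = 3 x (2 + 1) = 9
D(5) = 4 x (9 + 2) = 44
D(6) = 5 x (44 + 9) = 265
D(7) = 6 x (265 + 44) = 1854
D(8) = 7 x (1854 + 265) = 14833
D(9) = 8 x (14833 + 1854) = 133496
D(10) = 9 x (D(9) + D(8)) = 9 x (133496 + 14833)

Final answer: D(10) = 1334961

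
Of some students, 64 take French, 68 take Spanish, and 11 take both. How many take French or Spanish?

|A union B| = |A| + |B| - |A intersect B| = 64 + 68 - 11.

Final answer: 121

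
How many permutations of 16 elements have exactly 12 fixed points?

Choose which 12 elements are fixed: C(16,12) = 1820.
Derange the remaining 4 using D(j) = (j-1)(D(j-1) + D(j-2)), D(0)=1, D(1)=0: D(2)=1, D(3)=2, D(4)=9.
Total: 1820 x 9.

Final answer: C(16,12) D(4) = 16380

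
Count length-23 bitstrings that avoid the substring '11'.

Let a(n) count valid strings. If the last bit is 0 the prefix is any valid string of length n-1; if it is 1 the string must end in 01 with a valid prefix of length n-2. So a(n) = a(n-1) + a(n-2), a(1)=2, a(2)=3.
Building up term by term: a(1)=2, a(2)=3, a(3)=5, a(4)=8, a(5)=13, a(6)=21, a(7)=34, a(8)=55, a(9)=89, a(10)=144, a(11)=233, a(12)=377, a(13)=610, a(14)=987, a(15)=1597, a(16)=2584, a(17)=4181, a(18)=6765, a(19)=10946, a(20)=17711, a(21)=28657, a(22)=46368, a(23)=75025.

Final answer: 75025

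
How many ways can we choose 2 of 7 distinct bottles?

C(7,2) = 7!/(2! x (7-2)!).

Final answer: C(7,2) = 21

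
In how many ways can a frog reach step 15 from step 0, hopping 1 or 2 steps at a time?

Let f(n) count the ways. The last step is size 1 or 2, so f(n) = f(n-1) + f(n-2) with f(1)=1, f(2)=2.
Iterating the recurrence: f(1)=1, f(2)=2, f(3)=3, f(4)=5, f(5)=8, f(6)=13, f(7)=21, f(8)=34, f(9)=55, f(10)=89, f(11)=144, f(12)=233, f(13)=377, f(14)=610, f(15)=987.

Final answer: 987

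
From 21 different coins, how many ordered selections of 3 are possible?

P(21,3) = 21!/(21-3)! = 21!/18!.

Final answer: P(21,3) = 7980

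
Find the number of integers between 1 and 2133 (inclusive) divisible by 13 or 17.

Multiples of 13: 164. Multiples of 17: 125. Of both (lcm=221): 9.
By inclusion-exclusion: 164 + 125 - 9.

Final answer: 280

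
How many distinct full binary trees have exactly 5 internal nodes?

This is counted by the nth Catalan number C_n. Here n = 5.
C_n = (2n)!/(n!(n+1)!), so C_{5} = 10!/(5! x 6!) = C(10,5)/6 = 252/6.

Final answer: C_{5} = 42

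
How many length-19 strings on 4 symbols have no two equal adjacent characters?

First character: 4 choices. Each subsequent: 3 choices (must differ from the previous one).
Total: 4 x 3^18.

Final answer: 4 x 3^{18} = 1549681956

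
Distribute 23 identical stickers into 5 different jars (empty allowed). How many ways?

Stars and bars: C(n+k-1, k-1) = C(27,4).

Final answer: C(27,4) = 17550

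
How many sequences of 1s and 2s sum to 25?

Condition on the final move: it is a 1-step (f(n-1) ways to get there) or a 2-step (f(n-2) ways), so f(n) = f(n-1) + f(n-2), with f(1)=1, f(2)=2.
Building up term by term: f(1)=1, f(2)=2, f(3)=3, f(4)=5, f(5)=8, f(6)=13, f(7)=21, f(8)=34, f(9)=55, f(10)=89, f(11)=144, f(12)=233, f(13)=377, f(14)=610, f(15)=987, f(16)=1597, f(17)=2584, f(18)=4181, f(19)=6765, f(20)=10946, f(21)=17711, f(22)=28657, f(23)=46368, f(24)=75025, f(25)=121393.

Final answer: 121393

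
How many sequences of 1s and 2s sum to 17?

Let f(n) be the number of climbs. Removing the last move (1 or 2 steps) gives f(n) = f(n-1) + f(n-2); base cases f(1)=1, f(2)=2.
Computing successive values: f(1)=1, f(2)=2, f(3)=3, f(4)=5, f(5)=8, f(6)=13, f(7)=21, f(8)=34, f(9)=55, f(10)=89, f(11)=144, f(12)=233, f(13)=377, f(14)=610, f(15)=987, f(16)=1597, f(17)=2584.

Final answer: 2584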